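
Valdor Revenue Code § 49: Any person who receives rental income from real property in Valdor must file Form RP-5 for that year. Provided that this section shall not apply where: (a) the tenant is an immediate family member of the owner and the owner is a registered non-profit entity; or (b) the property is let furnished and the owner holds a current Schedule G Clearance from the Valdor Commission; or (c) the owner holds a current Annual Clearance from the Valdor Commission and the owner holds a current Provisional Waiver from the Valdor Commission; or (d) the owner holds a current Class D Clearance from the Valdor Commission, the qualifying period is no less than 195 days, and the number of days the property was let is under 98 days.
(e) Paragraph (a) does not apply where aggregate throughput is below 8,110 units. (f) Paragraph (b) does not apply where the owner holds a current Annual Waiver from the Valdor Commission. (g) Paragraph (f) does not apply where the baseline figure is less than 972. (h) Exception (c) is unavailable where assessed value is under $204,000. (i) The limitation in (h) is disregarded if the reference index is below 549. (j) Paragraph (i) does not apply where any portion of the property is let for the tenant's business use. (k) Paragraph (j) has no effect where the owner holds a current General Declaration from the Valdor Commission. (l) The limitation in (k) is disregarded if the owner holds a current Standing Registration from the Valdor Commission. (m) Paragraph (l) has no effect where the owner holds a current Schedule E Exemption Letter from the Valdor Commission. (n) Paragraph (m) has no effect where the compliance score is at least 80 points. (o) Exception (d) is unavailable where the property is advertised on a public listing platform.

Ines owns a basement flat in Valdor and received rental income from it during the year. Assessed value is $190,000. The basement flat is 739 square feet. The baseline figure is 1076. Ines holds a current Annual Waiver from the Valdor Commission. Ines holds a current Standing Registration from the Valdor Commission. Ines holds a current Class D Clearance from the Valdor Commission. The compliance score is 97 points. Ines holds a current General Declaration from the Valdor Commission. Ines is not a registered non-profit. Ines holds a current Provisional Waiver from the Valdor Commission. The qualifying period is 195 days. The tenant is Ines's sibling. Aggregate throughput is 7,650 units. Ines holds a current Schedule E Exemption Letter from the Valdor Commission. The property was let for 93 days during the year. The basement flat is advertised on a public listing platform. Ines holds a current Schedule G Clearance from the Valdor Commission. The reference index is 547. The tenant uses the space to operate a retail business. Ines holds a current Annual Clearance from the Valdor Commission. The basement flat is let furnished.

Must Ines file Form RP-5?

Yes — Ines must file Form RP-5.

Exception (a) fails — Ines is not a registered non-profit.
All of (b)'s requirements are met (the property is let furnished; a current Schedule G Clearance is held). But applying paragraphs (f)–(g): (f) is engaged — a current Annual Waiver is held. (g), which would lift (f), does not operate here — the baseline figure is 1,076, not less than 972. (b) is therefore removed.
All of (c)'s requirements are met (a current Annual Clearance is held; a current Provisional Waiver is held). Turning to paragraphs (h)–(n): (h) operates against (c): assessed value is $190,000, under the $204,000 limit. (i) would limit (h) — the reference index is 547, below the 549 limit — but (j) sets (i) aside: (j) operates against (i): the space is let for business use. (k) would limit (j) — a current General Declaration is held — but (l) sets (k) aside: (l) applies — a current Standing Registration is held. (m) operates (a current Schedule E Exemption Letter is held), but yields to (n): (n) operates — the compliance score is 97 points, meeting the 80 points threshold. Exception (c) does not apply.
All of (d)'s requirements are met (a current Class D Clearance is held; the qualifying period is 195 days, meeting the 195 days threshold; the number of days the property was let is 93 days, under the 98 days limit). However, paragraph (o) must be considered: (o) operates — the property is publicly advertised. (d) is therefore removed.
No exception displaces § 49.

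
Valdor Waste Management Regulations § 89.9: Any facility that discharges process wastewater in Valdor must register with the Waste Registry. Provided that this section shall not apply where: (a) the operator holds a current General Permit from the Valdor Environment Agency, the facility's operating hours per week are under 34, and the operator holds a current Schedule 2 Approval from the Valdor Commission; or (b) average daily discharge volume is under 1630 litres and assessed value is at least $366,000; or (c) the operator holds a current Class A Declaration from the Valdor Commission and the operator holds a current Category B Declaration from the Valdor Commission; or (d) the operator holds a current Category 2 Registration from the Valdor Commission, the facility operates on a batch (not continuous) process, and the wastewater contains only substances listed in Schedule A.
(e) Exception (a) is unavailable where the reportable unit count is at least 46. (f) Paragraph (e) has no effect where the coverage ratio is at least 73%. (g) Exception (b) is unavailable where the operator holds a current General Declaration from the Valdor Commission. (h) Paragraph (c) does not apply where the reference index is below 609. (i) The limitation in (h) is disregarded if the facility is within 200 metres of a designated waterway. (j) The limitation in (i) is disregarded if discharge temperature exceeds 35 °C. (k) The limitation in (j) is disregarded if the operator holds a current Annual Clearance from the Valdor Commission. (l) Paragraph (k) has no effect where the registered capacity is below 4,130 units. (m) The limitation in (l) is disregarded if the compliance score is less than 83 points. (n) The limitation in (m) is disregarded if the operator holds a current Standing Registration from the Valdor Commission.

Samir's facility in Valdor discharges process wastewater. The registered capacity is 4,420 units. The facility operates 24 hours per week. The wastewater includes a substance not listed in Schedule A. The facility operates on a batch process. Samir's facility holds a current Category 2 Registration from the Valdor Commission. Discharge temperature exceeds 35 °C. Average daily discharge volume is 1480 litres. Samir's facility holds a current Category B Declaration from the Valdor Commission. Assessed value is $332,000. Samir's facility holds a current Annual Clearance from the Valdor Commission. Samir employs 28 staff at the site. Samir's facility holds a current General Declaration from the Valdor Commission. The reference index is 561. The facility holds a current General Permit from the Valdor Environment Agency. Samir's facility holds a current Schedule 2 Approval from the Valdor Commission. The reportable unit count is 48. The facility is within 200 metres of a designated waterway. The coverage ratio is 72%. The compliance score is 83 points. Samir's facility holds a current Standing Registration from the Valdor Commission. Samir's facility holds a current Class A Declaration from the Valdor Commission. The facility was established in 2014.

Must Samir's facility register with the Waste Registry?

No — exception (c) applies; Samir's facility is not required to register with the Waste Registry.

All of (a)'s requirements are met (a current General Permit is held; the facility's operating hours per week are 24, under the 34 limit; a current Schedule 2 Approval is held). Turning to paragraphs (e)–(f): (e) operates against (a): the reportable unit count is 48, meeting the 46 threshold. (f), which would lift (e), is inapplicable — the coverage ratio is 72%, short of 73%. Exception (a) does not apply.
Exception (b) fails — assessed value is $332,000, short of $366,000.
Exception (c): a current Class A Declaration is held; a current Category B Declaration is held — every condition holds. Under paragraphs (h)–(n): (h) would limit (c) — the reference index is 561, below the 609 limit — but (i) sets (h) aside: (i) is triggered — the facility is within 200 m of a designated waterway. (j) operates (discharge temperature exceeds 35 °C), but yields to (k): (k) operates against (j): a current Annual Clearance is held. (l), which would lift (k), is not triggered — the registered capacity is 4,420 units, not below 4,130 units. So (c) applies.
Exception (d) does not apply: the wastewater includes a non-Schedule-A substance.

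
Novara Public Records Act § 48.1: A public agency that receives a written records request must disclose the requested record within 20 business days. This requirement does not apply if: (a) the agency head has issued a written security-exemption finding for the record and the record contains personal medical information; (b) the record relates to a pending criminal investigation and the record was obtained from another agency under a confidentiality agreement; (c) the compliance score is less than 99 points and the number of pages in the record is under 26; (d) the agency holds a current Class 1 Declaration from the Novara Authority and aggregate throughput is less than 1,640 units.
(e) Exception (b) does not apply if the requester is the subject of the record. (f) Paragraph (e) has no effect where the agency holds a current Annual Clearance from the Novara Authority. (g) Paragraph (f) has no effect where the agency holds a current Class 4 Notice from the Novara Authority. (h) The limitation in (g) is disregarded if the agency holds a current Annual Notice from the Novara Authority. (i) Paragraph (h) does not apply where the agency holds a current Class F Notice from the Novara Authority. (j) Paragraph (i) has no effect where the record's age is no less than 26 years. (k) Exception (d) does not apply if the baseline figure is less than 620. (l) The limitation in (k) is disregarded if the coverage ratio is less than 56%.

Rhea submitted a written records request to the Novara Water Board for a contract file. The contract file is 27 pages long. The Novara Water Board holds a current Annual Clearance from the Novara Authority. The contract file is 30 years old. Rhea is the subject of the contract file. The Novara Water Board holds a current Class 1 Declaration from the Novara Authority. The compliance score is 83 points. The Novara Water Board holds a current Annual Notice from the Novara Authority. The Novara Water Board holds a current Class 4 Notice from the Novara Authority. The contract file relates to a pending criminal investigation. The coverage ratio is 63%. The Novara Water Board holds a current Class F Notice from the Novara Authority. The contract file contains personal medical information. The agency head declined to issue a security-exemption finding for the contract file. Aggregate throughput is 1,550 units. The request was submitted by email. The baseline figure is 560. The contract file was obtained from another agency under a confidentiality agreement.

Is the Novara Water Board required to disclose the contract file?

No — exception (b) applies; the Novara Water Board is not required to disclose the contract file.

Exception (a) requires that the agency head has issued a written security-exemption finding for the record; but the agency head declined to issue a security-exemption finding, so (a) is unavailable.
Exception (b)'s conditions are all satisfied: the contract file relates to a pending investigation; the contract file was obtained under a confidentiality agreement. Considering the limiting provisions: (e) is engaged (Rhea is the subject of the contract file), but is set aside by (f): (f) is engaged — a current Annual Clearance is held. (g) is triggered (a current Class 4 Notice is held), but yields to (h): (h) applies — a current Annual Notice is held. (i) is triggered (a current Class F Notice is held), but is itself disapplied by (j): (j) operates — the record's age is 30 years, meeting the 26 years threshold. So (b) applies.
Exception (c) fails — the number of pages in the record is 27, not under 26.
Exception (d) is satisfied on its face — a current Class 1 Declaration is held; aggregate throughput is 1,550 units, less than the 1,640 units limit. Turning to paragraphs (k)–(l): (k) operates against (d): the baseline figure is 560, less than the 620 limit. (l) is not engaged (the coverage ratio is 63%, not less than 56%), so (k) stands. (d) is therefore removed.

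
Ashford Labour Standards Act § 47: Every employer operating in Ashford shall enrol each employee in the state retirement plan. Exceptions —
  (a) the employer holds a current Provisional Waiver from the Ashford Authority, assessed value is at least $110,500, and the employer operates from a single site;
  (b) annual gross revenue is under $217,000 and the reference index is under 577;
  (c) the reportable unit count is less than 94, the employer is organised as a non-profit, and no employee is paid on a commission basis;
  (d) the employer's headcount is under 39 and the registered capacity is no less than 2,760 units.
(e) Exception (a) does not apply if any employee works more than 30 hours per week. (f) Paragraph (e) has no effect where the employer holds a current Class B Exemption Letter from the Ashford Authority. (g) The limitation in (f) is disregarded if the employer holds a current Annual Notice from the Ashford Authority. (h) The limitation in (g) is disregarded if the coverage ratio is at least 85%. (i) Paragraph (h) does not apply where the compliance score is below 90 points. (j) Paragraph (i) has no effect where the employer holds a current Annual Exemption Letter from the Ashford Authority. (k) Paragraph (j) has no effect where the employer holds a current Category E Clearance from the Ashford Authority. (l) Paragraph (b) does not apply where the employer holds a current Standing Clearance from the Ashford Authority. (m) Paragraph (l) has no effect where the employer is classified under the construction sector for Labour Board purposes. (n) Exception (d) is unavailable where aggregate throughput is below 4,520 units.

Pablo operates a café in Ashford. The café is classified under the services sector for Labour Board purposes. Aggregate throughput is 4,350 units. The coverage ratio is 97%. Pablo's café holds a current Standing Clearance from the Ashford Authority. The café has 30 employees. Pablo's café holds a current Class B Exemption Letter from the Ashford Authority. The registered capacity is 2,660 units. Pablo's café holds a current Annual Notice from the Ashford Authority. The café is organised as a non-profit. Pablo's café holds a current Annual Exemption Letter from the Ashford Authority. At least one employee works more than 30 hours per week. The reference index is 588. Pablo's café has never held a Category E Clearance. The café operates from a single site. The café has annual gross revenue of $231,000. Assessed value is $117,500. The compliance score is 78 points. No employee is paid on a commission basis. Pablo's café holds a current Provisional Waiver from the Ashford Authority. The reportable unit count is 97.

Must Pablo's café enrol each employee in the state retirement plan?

Exception (a)'s conditions are all satisfied: a current Provisional Waiver is held; assessed value is $117,500, meeting the $110,500 threshold; the employer operates from a single site. As to paragraphs (e)–(k): (e) would limit (a) — at least one employee exceeds 30 hours/week — but (f) sets (e) aside: (f) operates against (e): a current Class B Exemption Letter is held. (g) would limit (f) — a current Annual Notice is held — but (h) sets (g) aside: (h) is triggered — the coverage ratio is 97%, meeting the 85% threshold. (i) would limit (h) — the compliance score is 78 points, below the 90 points limit — but (j) sets (i) aside: (j) is engaged — a current Annual Exemption Letter is held. (k), which would lift (j), is not engaged — no current Category E Clearance is held. (a) remains available.
Exception (b) requires that annual gross revenue is under $217,000; but annual gross revenue is $231,000, not under $217,000, so (b) is unavailable.
Exception (c) fails — the reportable unit count is 97, not less than 94.
Exception (d) requires that the registered capacity is no less than 2,760 units; but the registered capacity is 2,660 units, short of 2,760 units, so (d) is unavailable.

No — exception (a) applies; Pablo's café is not required to enrol each employee in the state retirement plan.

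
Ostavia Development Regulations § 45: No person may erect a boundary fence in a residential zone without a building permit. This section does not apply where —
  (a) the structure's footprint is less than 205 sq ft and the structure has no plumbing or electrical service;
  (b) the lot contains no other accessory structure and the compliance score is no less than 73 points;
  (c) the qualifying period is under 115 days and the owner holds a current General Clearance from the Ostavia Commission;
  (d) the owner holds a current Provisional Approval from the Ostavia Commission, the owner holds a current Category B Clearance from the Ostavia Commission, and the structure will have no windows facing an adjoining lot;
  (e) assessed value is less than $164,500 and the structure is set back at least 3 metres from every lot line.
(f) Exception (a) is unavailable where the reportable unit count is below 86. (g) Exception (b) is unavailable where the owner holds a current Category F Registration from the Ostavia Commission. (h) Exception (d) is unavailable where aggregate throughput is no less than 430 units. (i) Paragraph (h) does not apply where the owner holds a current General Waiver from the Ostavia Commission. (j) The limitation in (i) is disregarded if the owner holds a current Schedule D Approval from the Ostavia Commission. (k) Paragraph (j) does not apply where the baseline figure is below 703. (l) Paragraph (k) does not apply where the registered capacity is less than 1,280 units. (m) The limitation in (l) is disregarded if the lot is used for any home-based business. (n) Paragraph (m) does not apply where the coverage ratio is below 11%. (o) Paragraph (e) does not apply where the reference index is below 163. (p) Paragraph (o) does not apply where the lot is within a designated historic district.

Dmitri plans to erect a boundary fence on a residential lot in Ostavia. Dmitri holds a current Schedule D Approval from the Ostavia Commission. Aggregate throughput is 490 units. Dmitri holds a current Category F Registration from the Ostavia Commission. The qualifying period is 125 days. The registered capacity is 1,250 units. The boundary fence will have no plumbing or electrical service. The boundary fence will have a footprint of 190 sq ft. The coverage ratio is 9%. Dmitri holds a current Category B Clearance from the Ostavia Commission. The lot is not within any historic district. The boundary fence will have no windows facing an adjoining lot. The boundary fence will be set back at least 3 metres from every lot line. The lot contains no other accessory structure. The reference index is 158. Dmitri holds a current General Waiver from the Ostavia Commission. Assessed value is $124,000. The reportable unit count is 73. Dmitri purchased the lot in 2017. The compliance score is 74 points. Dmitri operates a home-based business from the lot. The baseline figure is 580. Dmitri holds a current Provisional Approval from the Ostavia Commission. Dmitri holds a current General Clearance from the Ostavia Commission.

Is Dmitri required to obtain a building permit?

Exception (a): the structure's footprint is 190 sq ft, less than the 205 sq ft limit; there is no plumbing or electrical service — every condition holds. Turning to paragraph (f): (f) operates against (a): the reportable unit count is 73, below the 86 limit. (a) is therefore removed.
Exception (b) is satisfied on its face — the lot has no other accessory structure; the compliance score is 74 points, meeting the 73 points threshold. But applying paragraph (g): (g) operates against (b): a current Category F Registration is held. So (b) is unavailable.
Exception (c) does not apply: the qualifying period is 125 days, not under 115 days.
Exception (d) is satisfied on its face — a current Provisional Approval is held; a current Category B Clearance is held; no windows face an adjoining lot. But applying paragraphs (h)–(n): (h) is triggered — aggregate throughput is 490 units, meeting the 430 units threshold. (i) operates (a current General Waiver is held), but yields to (j): (j) operates against (i): a current Schedule D Approval is held. (k) is triggered (the baseline figure is 580, below the 703 limit), but is displaced by (l): (l) operates against (k): the registered capacity is 1,250 units, less than the 1,280 units limit. (m) operates (a home-based business operates on the lot), but yields to (n): (n) operates against (m): the coverage ratio is 9%, below the 11% limit. (d) is therefore removed.
All of (e)'s requirements are met (assessed value is $124,000, less than the $164,500 limit; the setback is at least 3 m on every side). But applying paragraphs (o)–(p): (o) operates against (e): the reference index is 158, below the 163 limit. (p), which would lift (o), is inapplicable — the lot is not in a historic district. So (e) is unavailable.
No exception displaces § 45.

Yes — Dmitri must obtain a building permit.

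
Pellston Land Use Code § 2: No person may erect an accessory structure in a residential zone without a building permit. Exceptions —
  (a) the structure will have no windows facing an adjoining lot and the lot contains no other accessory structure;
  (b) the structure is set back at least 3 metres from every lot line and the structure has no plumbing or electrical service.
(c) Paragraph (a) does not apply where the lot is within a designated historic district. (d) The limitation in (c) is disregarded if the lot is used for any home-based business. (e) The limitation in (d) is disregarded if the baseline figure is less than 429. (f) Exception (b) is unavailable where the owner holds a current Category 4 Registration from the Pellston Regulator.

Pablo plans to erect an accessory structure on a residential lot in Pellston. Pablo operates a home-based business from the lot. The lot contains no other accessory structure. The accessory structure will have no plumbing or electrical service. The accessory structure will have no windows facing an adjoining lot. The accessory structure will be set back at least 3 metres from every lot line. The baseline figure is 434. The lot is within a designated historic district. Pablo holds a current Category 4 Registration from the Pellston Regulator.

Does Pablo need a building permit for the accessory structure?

No — exception (a) applies; Pablo does not need a building permit.

All of (a)'s requirements are met (no windows face an adjoining lot; the lot has no other accessory structure). Under paragraphs (c)–(e): (c) would limit (a) — the lot is in a historic district — but (d) sets (c) aside: (d) is engaged — a home-based business operates on the lot. (e), which would lift (d), is not triggered — the baseline figure is 434, not less than 429. Exception (a) stands.
Exception (b): the setback is at least 3 m on every side; there is no plumbing or electrical service — every condition holds. But: (f) applies — a current Category 4 Registration is held. Exception (b) does not apply.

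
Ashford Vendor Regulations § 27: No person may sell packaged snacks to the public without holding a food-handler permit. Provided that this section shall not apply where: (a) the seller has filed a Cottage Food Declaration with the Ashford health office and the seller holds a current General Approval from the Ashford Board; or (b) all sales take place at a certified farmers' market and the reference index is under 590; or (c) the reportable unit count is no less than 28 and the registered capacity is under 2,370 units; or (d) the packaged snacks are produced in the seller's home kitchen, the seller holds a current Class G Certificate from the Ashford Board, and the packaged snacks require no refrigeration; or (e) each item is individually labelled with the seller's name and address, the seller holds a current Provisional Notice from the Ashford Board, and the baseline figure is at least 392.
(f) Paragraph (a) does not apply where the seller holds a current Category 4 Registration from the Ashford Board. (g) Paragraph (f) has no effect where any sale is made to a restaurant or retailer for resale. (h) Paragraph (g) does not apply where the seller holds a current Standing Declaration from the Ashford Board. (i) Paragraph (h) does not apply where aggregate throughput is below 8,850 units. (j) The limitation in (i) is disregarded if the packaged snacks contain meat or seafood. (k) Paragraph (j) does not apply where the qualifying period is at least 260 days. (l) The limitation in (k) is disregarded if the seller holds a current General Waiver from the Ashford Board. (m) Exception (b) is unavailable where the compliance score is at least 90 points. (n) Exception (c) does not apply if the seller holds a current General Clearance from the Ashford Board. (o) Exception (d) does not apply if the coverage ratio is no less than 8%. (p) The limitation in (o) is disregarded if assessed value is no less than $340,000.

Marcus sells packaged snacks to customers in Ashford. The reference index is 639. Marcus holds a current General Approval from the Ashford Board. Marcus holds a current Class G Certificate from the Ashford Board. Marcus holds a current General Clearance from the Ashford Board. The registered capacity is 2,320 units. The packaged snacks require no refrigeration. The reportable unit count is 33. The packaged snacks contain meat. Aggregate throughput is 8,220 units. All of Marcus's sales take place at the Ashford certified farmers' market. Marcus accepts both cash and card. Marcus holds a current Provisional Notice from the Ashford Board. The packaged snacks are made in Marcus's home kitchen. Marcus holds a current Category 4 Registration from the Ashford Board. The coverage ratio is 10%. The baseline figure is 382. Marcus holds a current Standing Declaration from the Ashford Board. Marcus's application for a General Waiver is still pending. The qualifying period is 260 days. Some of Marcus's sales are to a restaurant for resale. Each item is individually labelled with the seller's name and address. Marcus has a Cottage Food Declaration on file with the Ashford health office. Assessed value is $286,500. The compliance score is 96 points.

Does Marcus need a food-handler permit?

Exception (a)'s conditions are all satisfied: a Cottage Food Declaration is on file; a current General Approval is held. Applying paragraphs (f)–(l): (f) would limit (a) — a current Category 4 Registration is held — but (g) sets (f) aside: (g) operates against (f): some sales are to a restaurant for resale. (h) operates (a current Standing Declaration is held), but is itself disapplied by (i): (i) is triggered — aggregate throughput is 8,220 units, below the 8,850 units limit. (j) would limit (i) — the packaged snacks contain meat — but (k) sets (j) aside: (k) operates against (j): the qualifying period is 260 days, meeting the 260 days threshold. (l), which would lift (k), does not operate here — there is no General Waiver in force. Exception (a) stands.
Exception (b) fails — the reference index is 639, not under 590.
All of (c)'s requirements are met (the reportable unit count is 33, meeting the 28 threshold; the registered capacity is 2,320 units, under the 2,370 units limit). But applying paragraph (n): (n) operates against (c): a current General Clearance is held. So (c) is unavailable.
All of (d)'s requirements are met (the packaged snacks are home-kitchen produced; a current Class G Certificate is held; the packaged snacks are shelf-stable). Turning to paragraphs (o)–(p): (o) operates against (d): the coverage ratio is 10%, meeting the 8% threshold. (p), which would lift (o), does not operate here — assessed value is $286,500, short of $340,000. (d) is therefore removed.
Exception (e) requires that the baseline figure is at least 392; but the baseline figure is 382, short of 392, so (e) is unavailable.

No — exception (a) applies; Marcus is not required to hold a food-handler permit.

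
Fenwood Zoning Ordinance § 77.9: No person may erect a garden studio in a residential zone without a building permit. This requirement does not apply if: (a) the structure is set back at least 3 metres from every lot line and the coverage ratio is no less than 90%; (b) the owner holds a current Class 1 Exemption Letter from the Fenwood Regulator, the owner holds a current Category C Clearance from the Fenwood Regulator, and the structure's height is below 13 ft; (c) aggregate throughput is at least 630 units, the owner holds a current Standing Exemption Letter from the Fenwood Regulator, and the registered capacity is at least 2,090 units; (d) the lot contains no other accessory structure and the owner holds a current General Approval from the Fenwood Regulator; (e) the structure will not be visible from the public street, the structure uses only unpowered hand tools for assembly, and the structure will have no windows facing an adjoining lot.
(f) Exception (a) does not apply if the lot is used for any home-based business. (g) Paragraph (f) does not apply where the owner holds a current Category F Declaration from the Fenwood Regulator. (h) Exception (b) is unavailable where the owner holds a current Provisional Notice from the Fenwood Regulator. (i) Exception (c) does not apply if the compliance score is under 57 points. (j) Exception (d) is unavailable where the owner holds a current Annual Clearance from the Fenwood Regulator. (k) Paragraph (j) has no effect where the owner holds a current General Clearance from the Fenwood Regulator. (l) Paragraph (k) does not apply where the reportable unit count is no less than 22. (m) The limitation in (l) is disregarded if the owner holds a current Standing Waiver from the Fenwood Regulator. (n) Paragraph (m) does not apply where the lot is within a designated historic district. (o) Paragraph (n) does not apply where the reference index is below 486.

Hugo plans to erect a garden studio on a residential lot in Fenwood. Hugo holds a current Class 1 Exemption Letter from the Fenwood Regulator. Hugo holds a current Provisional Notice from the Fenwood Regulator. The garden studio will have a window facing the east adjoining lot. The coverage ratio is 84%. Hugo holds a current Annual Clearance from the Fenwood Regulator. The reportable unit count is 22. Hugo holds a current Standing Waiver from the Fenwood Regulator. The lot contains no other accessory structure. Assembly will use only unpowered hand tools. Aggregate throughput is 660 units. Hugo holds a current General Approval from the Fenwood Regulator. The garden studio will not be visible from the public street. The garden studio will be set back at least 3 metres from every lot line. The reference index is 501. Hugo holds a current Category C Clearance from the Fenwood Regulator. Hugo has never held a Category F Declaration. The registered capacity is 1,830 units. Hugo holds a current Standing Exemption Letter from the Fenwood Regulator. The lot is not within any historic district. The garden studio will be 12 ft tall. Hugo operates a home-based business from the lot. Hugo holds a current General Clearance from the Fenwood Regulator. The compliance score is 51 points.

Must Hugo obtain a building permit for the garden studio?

Exception (a) fails — the coverage ratio is 84%, short of 90%.
Exception (b): a current Class 1 Exemption Letter is held; a current Category C Clearance is held; the structure's height is 12 ft, below the 13 ft limit — every condition holds. But applying paragraph (h): (h) operates against (b): a current Provisional Notice is held. (b) is therefore removed.
Exception (c) requires that the registered capacity is at least 2,090 units; but the registered capacity is 1,830 units, short of 2,090 units, so (c) is unavailable.
All of (d)'s requirements are met (the lot has no other accessory structure; a current General Approval is held). As to paragraphs (j)–(o): (j) would limit (d) — a current Annual Clearance is held — but (k) sets (j) aside: (k) operates against (j): a current General Clearance is held. (l) would limit (k) — the reportable unit count is 22, meeting the 22 threshold — but (m) sets (l) aside: (m) operates against (l): a current Standing Waiver is held. (n), which would lift (m), is not engaged — the lot is not in a historic district. Exception (d) stands.
Exception (e) requires that the structure will have no windows facing an adjoining lot; but a window faces an adjoining lot, so (e) is unavailable.

No — exception (d) applies; Hugo does not need a building permit.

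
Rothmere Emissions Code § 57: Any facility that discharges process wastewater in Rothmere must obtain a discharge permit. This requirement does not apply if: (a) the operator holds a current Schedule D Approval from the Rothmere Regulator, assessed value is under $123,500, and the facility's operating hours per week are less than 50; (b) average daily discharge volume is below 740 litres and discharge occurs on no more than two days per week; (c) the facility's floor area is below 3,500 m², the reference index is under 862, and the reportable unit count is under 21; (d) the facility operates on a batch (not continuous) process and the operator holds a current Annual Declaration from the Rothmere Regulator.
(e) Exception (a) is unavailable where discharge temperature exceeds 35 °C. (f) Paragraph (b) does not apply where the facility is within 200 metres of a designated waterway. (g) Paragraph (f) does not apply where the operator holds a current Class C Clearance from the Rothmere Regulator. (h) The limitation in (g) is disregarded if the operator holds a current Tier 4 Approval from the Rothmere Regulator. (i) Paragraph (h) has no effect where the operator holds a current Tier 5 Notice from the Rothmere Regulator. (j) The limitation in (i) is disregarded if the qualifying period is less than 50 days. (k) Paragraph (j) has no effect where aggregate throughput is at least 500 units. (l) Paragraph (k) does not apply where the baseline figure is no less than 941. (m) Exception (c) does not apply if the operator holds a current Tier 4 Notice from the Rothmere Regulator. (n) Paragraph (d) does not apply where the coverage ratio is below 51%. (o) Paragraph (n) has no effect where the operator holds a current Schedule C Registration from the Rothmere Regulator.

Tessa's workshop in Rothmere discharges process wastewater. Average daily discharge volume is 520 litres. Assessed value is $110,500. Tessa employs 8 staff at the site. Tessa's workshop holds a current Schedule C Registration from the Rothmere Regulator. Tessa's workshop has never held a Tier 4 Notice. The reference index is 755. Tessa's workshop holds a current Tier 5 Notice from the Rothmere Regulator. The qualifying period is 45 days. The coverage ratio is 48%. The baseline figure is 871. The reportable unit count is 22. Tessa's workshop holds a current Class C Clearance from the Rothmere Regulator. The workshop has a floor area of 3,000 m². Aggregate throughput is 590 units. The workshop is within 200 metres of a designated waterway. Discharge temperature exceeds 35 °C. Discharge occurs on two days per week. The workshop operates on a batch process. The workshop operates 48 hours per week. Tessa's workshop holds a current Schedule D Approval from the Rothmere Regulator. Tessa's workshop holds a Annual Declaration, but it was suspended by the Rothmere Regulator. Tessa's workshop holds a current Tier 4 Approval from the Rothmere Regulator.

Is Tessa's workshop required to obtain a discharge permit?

No — exception (b) applies; Tessa's workshop is not required to obtain a discharge permit.

Exception (a)'s conditions are all satisfied: a current Schedule D Approval is held; assessed value is $110,500, under the $123,500 limit; the facility's operating hours per week are 48, less than the 50 limit. But applying paragraph (e): (e) operates against (a): discharge temperature exceeds 35 °C. So (a) is unavailable.
Exception (b)'s conditions are all satisfied: average daily discharge volume is 520 litres, below the 740 litres limit; discharge occurs on no more than two days per week. As to paragraphs (f)–(l): (f) would limit (b) — the workshop is within 200 m of a designated waterway — but (g) sets (f) aside: (g) is triggered — a current Class C Clearance is held. (h) operates (a current Tier 4 Approval is held), but is overridden by (i): (i) operates against (h): a current Tier 5 Notice is held. (j) is triggered (the qualifying period is 45 days, less than the 50 days limit), but is itself disapplied by (k): (k) operates against (j): aggregate throughput is 590 units, meeting the 500 units threshold. (l), which would lift (k), is not engaged — the baseline figure is 871, short of 941. (b) remains available.
Exception (c) requires that the reportable unit count is under 21; but the reportable unit count is 22, not under 21, so (c) is unavailable.
Exception (d) does not apply: the Annual Declaration is not current.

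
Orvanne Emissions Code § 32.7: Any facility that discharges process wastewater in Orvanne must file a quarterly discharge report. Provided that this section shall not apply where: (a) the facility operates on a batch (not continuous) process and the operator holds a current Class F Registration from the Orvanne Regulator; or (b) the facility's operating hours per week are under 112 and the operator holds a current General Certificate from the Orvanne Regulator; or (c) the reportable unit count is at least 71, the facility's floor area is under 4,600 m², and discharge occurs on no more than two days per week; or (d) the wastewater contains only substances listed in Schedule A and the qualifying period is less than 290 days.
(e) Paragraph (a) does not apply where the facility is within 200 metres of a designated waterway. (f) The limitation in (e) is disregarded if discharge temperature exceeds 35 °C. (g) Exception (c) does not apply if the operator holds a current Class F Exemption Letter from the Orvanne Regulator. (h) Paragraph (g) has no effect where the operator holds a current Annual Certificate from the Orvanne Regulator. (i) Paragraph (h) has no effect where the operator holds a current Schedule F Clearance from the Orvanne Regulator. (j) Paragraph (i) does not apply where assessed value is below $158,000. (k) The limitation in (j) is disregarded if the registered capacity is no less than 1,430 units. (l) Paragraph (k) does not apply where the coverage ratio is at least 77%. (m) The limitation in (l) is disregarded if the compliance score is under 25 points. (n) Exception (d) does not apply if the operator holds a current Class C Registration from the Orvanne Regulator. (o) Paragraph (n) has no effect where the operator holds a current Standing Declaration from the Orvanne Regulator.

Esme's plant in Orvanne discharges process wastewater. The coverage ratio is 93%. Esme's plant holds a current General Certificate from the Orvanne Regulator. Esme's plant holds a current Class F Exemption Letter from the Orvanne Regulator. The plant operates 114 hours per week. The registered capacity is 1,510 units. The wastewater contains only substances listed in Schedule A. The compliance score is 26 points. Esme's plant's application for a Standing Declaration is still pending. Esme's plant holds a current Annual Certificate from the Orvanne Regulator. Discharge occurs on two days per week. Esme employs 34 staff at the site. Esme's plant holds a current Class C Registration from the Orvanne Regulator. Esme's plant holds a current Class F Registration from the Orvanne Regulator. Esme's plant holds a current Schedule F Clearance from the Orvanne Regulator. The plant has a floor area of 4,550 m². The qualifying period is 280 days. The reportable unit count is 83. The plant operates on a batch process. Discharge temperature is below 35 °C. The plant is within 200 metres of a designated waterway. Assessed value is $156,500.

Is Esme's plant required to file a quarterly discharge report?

Exception (a) is satisfied on its face — the facility operates on a batch process; a current Class F Registration is held. However, paragraphs (e)–(f) must be considered: (e) applies — the plant is within 200 m of a designated waterway. (f), which would lift (e), does not operate here — discharge temperature is below 35 °C. (a) is therefore removed.
Exception (b) requires that the facility's operating hours per week are under 112; but the facility's operating hours per week are 114, not under 112, so (b) is unavailable.
Exception (c) is satisfied on its face — the reportable unit count is 83, meeting the 71 threshold; the facility's floor area is 4,550 m², under the 4,600 m² limit; discharge occurs on no more than two days per week. Under paragraphs (g)–(m): (g) applies (a current Class F Exemption Letter is held), but is itself disapplied by (h): (h) operates against (g): a current Annual Certificate is held. (i) is triggered (a current Schedule F Clearance is held), but yields to (j): (j) applies — assessed value is $156,500, below the $158,000 limit. (k) operates (the registered capacity is 1,510 units, meeting the 1,430 units threshold), but is set aside by (l): (l) operates — the coverage ratio is 93%, meeting the 77% threshold. (m), which would lift (l), is not triggered — the compliance score is 26 points, not under 25 points. So (c) applies.
Exception (d) is satisfied on its face — the wastewater is Schedule-A-only; the qualifying period is 280 days, less than the 290 days limit. However, paragraphs (n)–(o) must be considered: (n) applies — a current Class C Registration is held. (o), which would lift (n), is inapplicable — there is no Standing Declaration in force. (d) is therefore removed.

No — exception (c) applies; Esme's plant is not required to file a quarterly discharge report.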